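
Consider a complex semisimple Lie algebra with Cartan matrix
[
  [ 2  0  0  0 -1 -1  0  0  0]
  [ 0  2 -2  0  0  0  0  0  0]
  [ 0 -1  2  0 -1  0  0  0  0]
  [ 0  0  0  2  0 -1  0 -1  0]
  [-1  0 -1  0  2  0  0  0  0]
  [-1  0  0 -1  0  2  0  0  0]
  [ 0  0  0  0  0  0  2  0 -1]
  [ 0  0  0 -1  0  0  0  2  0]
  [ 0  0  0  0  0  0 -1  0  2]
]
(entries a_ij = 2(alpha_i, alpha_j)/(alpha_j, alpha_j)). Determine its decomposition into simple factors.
The diagram associated to this matrix has two connected components: the simple roots {alpha_7, alpha_9} form a chain of 2 nodes with single edges (A_2), and {alpha_1, alpha_2, alpha_3, alpha_4, alpha_5, alpha_6, alpha_8} form a chain of 7 nodes with a double edge at one end; the terminal node there is the unique long simple root (C_7). A semisimple Lie algebra decomposes uniquely as the direct sum of simple ideals, one per connected component of its Dynkin diagram, so g ≅ A_2 ⊕ C_7 (dimension 8 + 105 = 113).

A_2 ⊕ C_7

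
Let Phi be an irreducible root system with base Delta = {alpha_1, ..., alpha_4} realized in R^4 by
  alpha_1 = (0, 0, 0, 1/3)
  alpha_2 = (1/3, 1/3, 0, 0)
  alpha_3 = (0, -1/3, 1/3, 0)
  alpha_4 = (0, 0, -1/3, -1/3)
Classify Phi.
Compute the Cartan integers a_ij = 2(alpha_i, alpha_j)/(alpha_j, alpha_j); the resulting 4x4 Cartan matrix is
[[2, 0, 0, -1], [0, 2, -1, 0], [0, -1, 2, -1], [-2, 0, -1, 2]].
The roots have two lengths (squared-length ratio 2:1); the short ones are alpha_{1}. The associated Dynkin diagram is a chain of 4 nodes with a double edge at one end; the terminal node there is the unique short simple root (B_4), so the type is B_4 (the algebra so(9)).

B_4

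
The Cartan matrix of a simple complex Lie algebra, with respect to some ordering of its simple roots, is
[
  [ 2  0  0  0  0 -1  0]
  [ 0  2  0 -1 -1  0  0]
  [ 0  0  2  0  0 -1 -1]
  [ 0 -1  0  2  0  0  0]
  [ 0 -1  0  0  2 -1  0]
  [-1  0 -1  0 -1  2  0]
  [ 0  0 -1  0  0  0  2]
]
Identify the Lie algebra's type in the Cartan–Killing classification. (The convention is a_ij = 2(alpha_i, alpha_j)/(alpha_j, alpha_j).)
The matrix has rank 7 with 2's on the diagonal. Reading the off-diagonal entries as Dynkin edges (a single edge where a_ij = a_ji = -1; a double or triple edge where a_ij * a_ji = 2 or 3), the diagram is a chain of 6 nodes with one extra node attached to the third node from one end (E_7). One simple-root ordering that puts it in standard form is (alpha_7, alpha_1, alpha_3, alpha_6, alpha_5, alpha_2, alpha_4). So the algebra is type E_7.

type E_7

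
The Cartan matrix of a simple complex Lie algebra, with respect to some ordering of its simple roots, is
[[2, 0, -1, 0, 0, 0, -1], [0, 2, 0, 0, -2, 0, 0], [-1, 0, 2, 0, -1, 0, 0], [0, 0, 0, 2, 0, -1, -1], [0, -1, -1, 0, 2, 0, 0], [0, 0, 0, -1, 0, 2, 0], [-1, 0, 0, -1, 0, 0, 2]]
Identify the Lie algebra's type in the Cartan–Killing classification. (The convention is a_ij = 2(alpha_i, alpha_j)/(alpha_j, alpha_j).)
type C_7

The matrix has rank 7 with 2's on the diagonal. Reading the off-diagonal entries as Dynkin edges (a single edge where a_ij = a_ji = -1; a double or triple edge where a_ij * a_ji = 2 or 3), the diagram is a chain of 7 nodes with a double edge at one end; the terminal node there is the unique long simple root (C_7). One simple-root ordering that puts it in standard form is (alpha_6, alpha_4, alpha_7, alpha_1, alpha_3, alpha_5, alpha_2). So the algebra is type C_7, i.e. sp(14).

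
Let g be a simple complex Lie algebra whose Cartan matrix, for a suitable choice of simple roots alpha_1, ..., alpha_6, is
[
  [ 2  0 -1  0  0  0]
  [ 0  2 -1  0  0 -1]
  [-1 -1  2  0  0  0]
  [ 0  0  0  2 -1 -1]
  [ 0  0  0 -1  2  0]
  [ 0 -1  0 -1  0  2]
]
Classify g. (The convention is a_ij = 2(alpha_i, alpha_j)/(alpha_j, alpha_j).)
type A_6

The matrix has rank 6 with 2's on the diagonal. Reading the off-diagonal entries as Dynkin edges (a single edge where a_ij = a_ji = -1; a double or triple edge where a_ij * a_ji = 2 or 3), the diagram is a chain of 6 nodes with single edges (A_6). One simple-root ordering that puts it in standard form is (alpha_5, alpha_4, alpha_6, alpha_2, alpha_3, alpha_1). So the algebra is type A_6, i.e. sl(7).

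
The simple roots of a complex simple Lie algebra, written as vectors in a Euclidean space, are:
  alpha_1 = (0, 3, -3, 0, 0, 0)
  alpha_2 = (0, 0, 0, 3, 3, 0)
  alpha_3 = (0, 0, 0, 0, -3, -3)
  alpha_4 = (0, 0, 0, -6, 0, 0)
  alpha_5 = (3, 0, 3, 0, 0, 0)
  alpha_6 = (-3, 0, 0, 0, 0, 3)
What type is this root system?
Compute the Cartan integers a_ij = 2(alpha_i, alpha_j)/(alpha_j, alpha_j); the resulting 6x6 Cartan matrix is
[[2, 0, 0, 0, -1, 0], [0, 2, -1, -1, 0, 0], [0, -1, 2, 0, 0, -1], [0, -2, 0, 2, 0, 0], [-1, 0, 0, 0, 2, -1], [0, 0, -1, 0, -1, 2]].
The roots have two lengths (squared-length ratio 2:1); the short ones are alpha_{1,2,3,5,6}. The associated Dynkin diagram is a chain of 6 nodes with a double edge at one end; the terminal node there is the unique long simple root (C_6), so the type is C_6 (the algebra sp(12)).

C_6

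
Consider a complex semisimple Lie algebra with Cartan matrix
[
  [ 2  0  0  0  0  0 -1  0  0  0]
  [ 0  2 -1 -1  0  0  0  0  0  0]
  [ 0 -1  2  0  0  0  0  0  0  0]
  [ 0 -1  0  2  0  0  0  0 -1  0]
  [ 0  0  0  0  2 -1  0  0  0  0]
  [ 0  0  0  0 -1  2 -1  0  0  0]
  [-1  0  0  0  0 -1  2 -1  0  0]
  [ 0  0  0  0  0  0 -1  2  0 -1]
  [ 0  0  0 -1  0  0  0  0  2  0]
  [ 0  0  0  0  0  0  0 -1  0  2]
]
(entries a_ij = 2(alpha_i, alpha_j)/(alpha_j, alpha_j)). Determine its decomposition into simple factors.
The diagram associated to this matrix has two connected components: the simple roots {alpha_2, alpha_3, alpha_4, alpha_9} form a chain of 4 nodes with single edges (A_4), and {alpha_1, alpha_5, alpha_6, alpha_7, alpha_8, alpha_10} form a chain of 5 nodes with one extra node attached to the third node from one end (E_6). A semisimple Lie algebra decomposes uniquely as the direct sum of simple ideals, one per connected component of its Dynkin diagram, so g ≅ A_4 ⊕ E_6 (dimension 24 + 78 = 102).

type A_4 ⊕ type E_6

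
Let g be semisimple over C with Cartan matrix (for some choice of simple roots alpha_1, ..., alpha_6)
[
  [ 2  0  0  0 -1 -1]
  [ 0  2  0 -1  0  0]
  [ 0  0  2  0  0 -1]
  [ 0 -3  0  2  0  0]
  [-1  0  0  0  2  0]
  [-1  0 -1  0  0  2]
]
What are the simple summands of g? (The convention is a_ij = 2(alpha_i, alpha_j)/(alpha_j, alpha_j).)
The diagram associated to this matrix has two connected components: the simple roots {alpha_1, alpha_3, alpha_5, alpha_6} form a chain of 4 nodes with single edges (A_4), and {alpha_2, alpha_4} form two nodes joined by a triple edge (G_2). A semisimple Lie algebra decomposes uniquely as the direct sum of simple ideals, one per connected component of its Dynkin diagram, so g ≅ A_4 ⊕ G_2 (dimension 24 + 14 = 38).

A4 + G2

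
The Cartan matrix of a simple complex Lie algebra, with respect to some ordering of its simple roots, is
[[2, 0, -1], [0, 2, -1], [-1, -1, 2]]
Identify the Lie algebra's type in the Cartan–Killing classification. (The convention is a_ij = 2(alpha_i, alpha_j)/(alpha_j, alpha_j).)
The matrix has rank 3 with 2's on the diagonal. Reading the off-diagonal entries as Dynkin edges (a single edge where a_ij = a_ji = -1; a double or triple edge where a_ij * a_ji = 2 or 3), the diagram is a chain of 3 nodes with single edges (A_3). One simple-root ordering that puts it in standard form is (alpha_2, alpha_3, alpha_1). So the algebra is type A_3, i.e. sl(4).

A3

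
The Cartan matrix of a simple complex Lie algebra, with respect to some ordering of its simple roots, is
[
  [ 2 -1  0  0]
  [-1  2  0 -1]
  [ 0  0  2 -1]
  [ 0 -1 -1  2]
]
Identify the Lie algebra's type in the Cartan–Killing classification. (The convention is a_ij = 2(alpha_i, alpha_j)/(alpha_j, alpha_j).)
The matrix has rank 4 with 2's on the diagonal. Reading the off-diagonal entries as Dynkin edges (a single edge where a_ij = a_ji = -1; a double or triple edge where a_ij * a_ji = 2 or 3), the diagram is a chain of 4 nodes with single edges (A_4). One simple-root ordering that puts it in standard form is (alpha_1, alpha_2, alpha_4, alpha_3). So the algebra is type A_4, i.e. sl(5).

A_4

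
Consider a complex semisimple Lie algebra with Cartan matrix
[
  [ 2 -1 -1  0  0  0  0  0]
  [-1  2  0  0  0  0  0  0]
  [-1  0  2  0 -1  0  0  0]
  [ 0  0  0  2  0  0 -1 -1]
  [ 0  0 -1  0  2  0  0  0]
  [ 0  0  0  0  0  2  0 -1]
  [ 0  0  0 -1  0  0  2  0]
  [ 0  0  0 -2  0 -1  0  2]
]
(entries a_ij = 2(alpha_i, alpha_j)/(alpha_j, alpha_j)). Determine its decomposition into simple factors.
A_4 (sl(5)) + F_4

The diagram associated to this matrix has two connected components: the simple roots {alpha_1, alpha_2, alpha_3, alpha_5} form a chain of 4 nodes with single edges (A_4), and {alpha_4, alpha_6, alpha_7, alpha_8} form a chain of 4 nodes with a double edge between the middle two (F_4). A semisimple Lie algebra decomposes uniquely as the direct sum of simple ideals, one per connected component of its Dynkin diagram, so g ≅ A_4 ⊕ F_4 (dimension 24 + 52 = 76).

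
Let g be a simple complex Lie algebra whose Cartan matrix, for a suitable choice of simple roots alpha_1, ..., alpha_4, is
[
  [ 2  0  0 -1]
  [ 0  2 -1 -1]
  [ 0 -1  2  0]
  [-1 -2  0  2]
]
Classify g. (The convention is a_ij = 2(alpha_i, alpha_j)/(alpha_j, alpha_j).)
F_4

The matrix has rank 4 with 2's on the diagonal. Reading the off-diagonal entries as Dynkin edges (a single edge where a_ij = a_ji = -1; a double or triple edge where a_ij * a_ji = 2 or 3), the diagram is a chain of 4 nodes with a double edge between the middle two (F_4). One simple-root ordering that puts it in standard form is (alpha_1, alpha_4, alpha_2, alpha_3). So the algebra is type F_4.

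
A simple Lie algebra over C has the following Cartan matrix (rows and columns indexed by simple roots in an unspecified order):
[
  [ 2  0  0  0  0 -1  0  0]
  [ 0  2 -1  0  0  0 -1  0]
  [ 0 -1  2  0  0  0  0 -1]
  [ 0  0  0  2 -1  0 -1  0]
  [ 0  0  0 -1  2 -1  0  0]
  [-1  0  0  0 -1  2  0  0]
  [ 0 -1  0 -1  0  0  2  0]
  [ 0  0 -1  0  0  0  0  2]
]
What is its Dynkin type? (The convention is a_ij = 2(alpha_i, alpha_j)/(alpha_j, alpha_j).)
A_8 (sl(9))

The matrix has rank 8 with 2's on the diagonal. Reading the off-diagonal entries as Dynkin edges (a single edge where a_ij = a_ji = -1; a double or triple edge where a_ij * a_ji = 2 or 3), the diagram is a chain of 8 nodes with single edges (A_8). One simple-root ordering that puts it in standard form is (alpha_8, alpha_3, alpha_2, alpha_7, alpha_4, alpha_5, alpha_6, alpha_1). So the algebra is type A_8, i.e. sl(9).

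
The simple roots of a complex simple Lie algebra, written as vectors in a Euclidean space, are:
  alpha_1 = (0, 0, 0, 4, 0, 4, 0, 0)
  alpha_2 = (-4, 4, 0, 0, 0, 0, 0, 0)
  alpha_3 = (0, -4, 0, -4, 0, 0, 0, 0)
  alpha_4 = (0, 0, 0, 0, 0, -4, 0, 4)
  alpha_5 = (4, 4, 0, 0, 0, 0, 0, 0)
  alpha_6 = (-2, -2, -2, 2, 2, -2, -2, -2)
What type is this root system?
Compute the Cartan integers a_ij = 2(alpha_i, alpha_j)/(alpha_j, alpha_j); the resulting 6x6 Cartan matrix is
[[2, 0, -1, -1, 0, 0], [0, 2, -1, 0, 0, 0], [-1, -1, 2, 0, -1, 0], [-1, 0, 0, 2, 0, 0], [0, 0, -1, 0, 2, -1], [0, 0, 0, 0, -1, 2]].
All simple roots have the same length, so the diagram is simply laced. The associated Dynkin diagram is a chain of 5 nodes with one extra node attached to the third node from one end (E_6), so the type is E_6.

E_6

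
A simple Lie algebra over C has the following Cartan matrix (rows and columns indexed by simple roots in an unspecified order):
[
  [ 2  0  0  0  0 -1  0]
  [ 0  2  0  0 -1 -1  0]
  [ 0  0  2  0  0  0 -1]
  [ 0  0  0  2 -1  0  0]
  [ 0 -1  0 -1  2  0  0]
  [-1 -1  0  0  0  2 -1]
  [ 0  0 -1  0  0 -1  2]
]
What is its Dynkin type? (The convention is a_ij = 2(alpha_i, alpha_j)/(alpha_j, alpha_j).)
E_7

The matrix has rank 7 with 2's on the diagonal. Reading the off-diagonal entries as Dynkin edges (a single edge where a_ij = a_ji = -1; a double or triple edge where a_ij * a_ji = 2 or 3), the diagram is a chain of 6 nodes with one extra node attached to the third node from one end (E_7). One simple-root ordering that puts it in standard form is (alpha_3, alpha_1, alpha_7, alpha_6, alpha_2, alpha_5, alpha_4). So the algebra is type E_7.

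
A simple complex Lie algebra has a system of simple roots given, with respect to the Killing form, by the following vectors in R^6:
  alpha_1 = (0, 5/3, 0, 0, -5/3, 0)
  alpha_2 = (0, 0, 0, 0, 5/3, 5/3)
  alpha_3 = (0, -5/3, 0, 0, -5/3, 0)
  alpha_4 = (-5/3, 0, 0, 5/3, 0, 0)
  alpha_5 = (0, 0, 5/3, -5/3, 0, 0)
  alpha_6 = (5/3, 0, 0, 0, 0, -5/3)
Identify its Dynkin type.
Compute the Cartan integers a_ij = 2(alpha_i, alpha_j)/(alpha_j, alpha_j); the resulting 6x6 Cartan matrix is
[[2, -1, 0, 0, 0, 0], [-1, 2, -1, 0, 0, -1], [0, -1, 2, 0, 0, 0], [0, 0, 0, 2, -1, -1], [0, 0, 0, -1, 2, 0], [0, -1, 0, -1, 0, 2]].
All simple roots have the same length, so the diagram is simply laced. The associated Dynkin diagram is a chain of 4 nodes with a fork of two nodes at one end (D_6), so the type is D_6 (the algebra so(12)).

D6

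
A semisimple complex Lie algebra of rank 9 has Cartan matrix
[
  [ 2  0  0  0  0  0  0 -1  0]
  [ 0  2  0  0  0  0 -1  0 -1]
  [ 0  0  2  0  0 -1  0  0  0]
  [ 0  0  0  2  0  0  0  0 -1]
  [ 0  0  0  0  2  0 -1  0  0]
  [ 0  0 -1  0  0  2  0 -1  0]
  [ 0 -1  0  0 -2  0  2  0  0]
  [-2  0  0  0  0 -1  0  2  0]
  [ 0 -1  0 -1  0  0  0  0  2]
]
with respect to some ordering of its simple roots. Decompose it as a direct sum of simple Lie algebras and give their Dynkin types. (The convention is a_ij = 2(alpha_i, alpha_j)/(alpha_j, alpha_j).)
B_4 + B_5

The diagram associated to this matrix has two connected components: the simple roots {alpha_1, alpha_3, alpha_6, alpha_8} form a chain of 4 nodes with a double edge at one end; the terminal node there is the unique short simple root (B_4), and {alpha_2, alpha_4, alpha_5, alpha_7, alpha_9} form a chain of 5 nodes with a double edge at one end; the terminal node there is the unique short simple root (B_5). A semisimple Lie algebra decomposes uniquely as the direct sum of simple ideals, one per connected component of its Dynkin diagram, so g ≅ B_4 ⊕ B_5 (dimension 36 + 55 = 91).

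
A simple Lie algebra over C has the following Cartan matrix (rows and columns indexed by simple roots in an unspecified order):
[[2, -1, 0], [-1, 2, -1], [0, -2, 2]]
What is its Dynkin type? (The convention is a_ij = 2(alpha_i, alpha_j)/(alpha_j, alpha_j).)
The matrix has rank 3 with 2's on the diagonal. Reading the off-diagonal entries as Dynkin edges (a single edge where a_ij = a_ji = -1; a double or triple edge where a_ij * a_ji = 2 or 3), the diagram is a chain of 3 nodes with a double edge at one end; the terminal node there is the unique long simple root (C_3). One simple-root ordering that puts it in standard form is (alpha_1, alpha_2, alpha_3). So the algebra is type C_3, i.e. sp(6).

C3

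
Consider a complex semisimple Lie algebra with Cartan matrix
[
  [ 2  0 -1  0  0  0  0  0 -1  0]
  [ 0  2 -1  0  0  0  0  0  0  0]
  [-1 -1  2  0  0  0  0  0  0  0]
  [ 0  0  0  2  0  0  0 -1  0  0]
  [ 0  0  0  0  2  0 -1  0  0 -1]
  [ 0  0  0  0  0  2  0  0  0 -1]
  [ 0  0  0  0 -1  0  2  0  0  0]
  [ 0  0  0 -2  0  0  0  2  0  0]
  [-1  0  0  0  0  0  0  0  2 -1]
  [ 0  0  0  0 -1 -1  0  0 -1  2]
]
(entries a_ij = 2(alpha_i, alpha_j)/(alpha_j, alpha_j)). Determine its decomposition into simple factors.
B_2 + E_8

The diagram associated to this matrix has two connected components: the simple roots {alpha_4, alpha_8} form a chain of 2 nodes with a double edge at one end; the terminal node there is the unique short simple root (B_2), and {alpha_1, alpha_2, alpha_3, alpha_5, alpha_6, alpha_7, alpha_9, alpha_10} form a chain of 7 nodes with one extra node attached to the third node from one end (E_8). A semisimple Lie algebra decomposes uniquely as the direct sum of simple ideals, one per connected component of its Dynkin diagram, so g ≅ B_2 ⊕ E_8 (dimension 10 + 248 = 258).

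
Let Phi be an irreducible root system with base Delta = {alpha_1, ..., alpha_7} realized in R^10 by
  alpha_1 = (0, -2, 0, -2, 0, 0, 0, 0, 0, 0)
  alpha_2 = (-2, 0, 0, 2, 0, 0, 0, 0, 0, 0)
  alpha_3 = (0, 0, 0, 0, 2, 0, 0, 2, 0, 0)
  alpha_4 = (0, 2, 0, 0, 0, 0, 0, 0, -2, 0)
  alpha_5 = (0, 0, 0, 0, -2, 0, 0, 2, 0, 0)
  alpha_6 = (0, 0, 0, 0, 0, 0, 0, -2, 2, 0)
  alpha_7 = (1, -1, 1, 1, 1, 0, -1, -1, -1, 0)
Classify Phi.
E7

Compute the Cartan integers a_ij = 2(alpha_i, alpha_j)/(alpha_j, alpha_j); the resulting 7x7 Cartan matrix is
[[2, -1, 0, -1, 0, 0, 0], [-1, 2, 0, 0, 0, 0, 0], [0, 0, 2, 0, 0, -1, 0], [-1, 0, 0, 2, 0, -1, 0], [0, 0, 0, 0, 2, -1, -1], [0, 0, -1, -1, -1, 2, 0], [0, 0, 0, 0, -1, 0, 2]].
All simple roots have the same length, so the diagram is simply laced. The associated Dynkin diagram is a chain of 6 nodes with one extra node attached to the third node from one end (E_7), so the type is E_7.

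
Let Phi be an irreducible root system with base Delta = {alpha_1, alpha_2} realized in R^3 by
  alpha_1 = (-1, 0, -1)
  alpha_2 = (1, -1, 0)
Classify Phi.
Compute the Cartan integers a_ij = 2(alpha_i, alpha_j)/(alpha_j, alpha_j); the resulting 2x2 Cartan matrix is
[[2, -1], [-1, 2]].
All simple roots have the same length, so the diagram is simply laced. The associated Dynkin diagram is a chain of 2 nodes with single edges (A_2), so the type is A_2 (the algebra sl(3)).

A_2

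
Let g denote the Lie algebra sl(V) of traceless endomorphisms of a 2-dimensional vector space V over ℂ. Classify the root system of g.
A1

This is sl(2), which has dimension 2^2 - 1 = 3 and rank 2 - 1 = 1 (a Cartan subalgebra is the diagonal traceless matrices). In the classification of classical Lie algebras, the special linear algebra sl(n+1) has type A_n; here n = 1, so the Dynkin diagram is a chain of 1 nodes with single edges (A_1). Hence the type is A_1.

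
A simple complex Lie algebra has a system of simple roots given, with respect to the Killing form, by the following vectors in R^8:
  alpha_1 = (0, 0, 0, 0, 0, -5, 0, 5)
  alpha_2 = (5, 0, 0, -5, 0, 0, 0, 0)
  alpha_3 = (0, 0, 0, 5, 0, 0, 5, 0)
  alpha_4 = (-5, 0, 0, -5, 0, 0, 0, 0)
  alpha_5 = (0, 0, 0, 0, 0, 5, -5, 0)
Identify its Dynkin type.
Compute the Cartan integers a_ij = 2(alpha_i, alpha_j)/(alpha_j, alpha_j); the resulting 5x5 Cartan matrix is
[[2, 0, 0, 0, -1], [0, 2, -1, 0, 0], [0, -1, 2, -1, -1], [0, 0, -1, 2, 0], [-1, 0, -1, 0, 2]].
All simple roots have the same length, so the diagram is simply laced. The associated Dynkin diagram is a chain of 3 nodes with a fork of two nodes at one end (D_5), so the type is D_5 (the algebra so(10)).

type D_5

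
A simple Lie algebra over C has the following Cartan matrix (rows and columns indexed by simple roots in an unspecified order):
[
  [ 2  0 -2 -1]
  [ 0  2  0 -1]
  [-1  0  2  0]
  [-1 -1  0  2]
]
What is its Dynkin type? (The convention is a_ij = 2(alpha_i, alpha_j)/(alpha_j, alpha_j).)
type B_4

The matrix has rank 4 with 2's on the diagonal. Reading the off-diagonal entries as Dynkin edges (a single edge where a_ij = a_ji = -1; a double or triple edge where a_ij * a_ji = 2 or 3), the diagram is a chain of 4 nodes with a double edge at one end; the terminal node there is the unique short simple root (B_4). One simple-root ordering that puts it in standard form is (alpha_2, alpha_4, alpha_1, alpha_3). So the algebra is type B_4, i.e. so(9).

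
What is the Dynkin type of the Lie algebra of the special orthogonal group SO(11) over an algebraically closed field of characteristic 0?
This is so(11) with 11 odd, which has dimension 11(11-1)/2 = 55 and rank (11-1)/2 = 5. In the classification of classical Lie algebras, the orthogonal algebra so(2n+1) in an odd number of variables has type B_n; here n = 5, so the Dynkin diagram is a chain of 5 nodes with a double edge at one end; the terminal node there is the unique short simple root (B_5). Hence the type is B_5.

type B_5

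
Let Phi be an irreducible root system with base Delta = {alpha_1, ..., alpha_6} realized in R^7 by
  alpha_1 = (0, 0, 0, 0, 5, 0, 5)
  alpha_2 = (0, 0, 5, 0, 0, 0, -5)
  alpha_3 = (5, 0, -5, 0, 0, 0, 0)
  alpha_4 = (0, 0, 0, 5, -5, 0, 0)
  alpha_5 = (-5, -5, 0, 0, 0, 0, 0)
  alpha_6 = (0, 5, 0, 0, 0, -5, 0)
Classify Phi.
Compute the Cartan integers a_ij = 2(alpha_i, alpha_j)/(alpha_j, alpha_j); the resulting 6x6 Cartan matrix is
[[2, -1, 0, -1, 0, 0], [-1, 2, -1, 0, 0, 0], [0, -1, 2, 0, -1, 0], [-1, 0, 0, 2, 0, 0], [0, 0, -1, 0, 2, -1], [0, 0, 0, 0, -1, 2]].
All simple roots have the same length, so the diagram is simply laced. The associated Dynkin diagram is a chain of 6 nodes with single edges (A_6), so the type is A_6 (the algebra sl(7)).

A_6 (sl(7))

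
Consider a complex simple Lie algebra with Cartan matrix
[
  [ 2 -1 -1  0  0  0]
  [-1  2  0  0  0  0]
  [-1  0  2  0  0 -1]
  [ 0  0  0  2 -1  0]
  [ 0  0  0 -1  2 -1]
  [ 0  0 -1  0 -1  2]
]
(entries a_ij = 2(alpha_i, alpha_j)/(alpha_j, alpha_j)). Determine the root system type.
The matrix has rank 6 with 2's on the diagonal. Reading the off-diagonal entries as Dynkin edges (a single edge where a_ij = a_ji = -1; a double or triple edge where a_ij * a_ji = 2 or 3), the diagram is a chain of 6 nodes with single edges (A_6). One simple-root ordering that puts it in standard form is (alpha_4, alpha_5, alpha_6, alpha_3, alpha_1, alpha_2). So the algebra is type A_6, i.e. sl(7).

A6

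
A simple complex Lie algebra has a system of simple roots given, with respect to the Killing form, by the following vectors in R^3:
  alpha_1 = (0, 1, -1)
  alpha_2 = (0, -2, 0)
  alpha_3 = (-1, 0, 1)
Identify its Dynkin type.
Compute the Cartan integers a_ij = 2(alpha_i, alpha_j)/(alpha_j, alpha_j); the resulting 3x3 Cartan matrix is
[[2, -1, -1], [-2, 2, 0], [-1, 0, 2]].
The roots have two lengths (squared-length ratio 2:1); the short ones are alpha_{1,3}. The associated Dynkin diagram is a chain of 3 nodes with a double edge at one end; the terminal node there is the unique long simple root (C_3), so the type is C_3 (the algebra sp(6)).

type C_3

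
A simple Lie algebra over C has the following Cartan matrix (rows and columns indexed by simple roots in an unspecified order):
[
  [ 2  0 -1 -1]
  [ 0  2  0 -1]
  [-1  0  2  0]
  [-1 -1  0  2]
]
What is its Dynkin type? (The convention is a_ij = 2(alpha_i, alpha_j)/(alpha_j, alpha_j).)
type A_4

The matrix has rank 4 with 2's on the diagonal. Reading the off-diagonal entries as Dynkin edges (a single edge where a_ij = a_ji = -1; a double or triple edge where a_ij * a_ji = 2 or 3), the diagram is a chain of 4 nodes with single edges (A_4). One simple-root ordering that puts it in standard form is (alpha_2, alpha_4, alpha_1, alpha_3). So the algebra is type A_4, i.e. sl(5).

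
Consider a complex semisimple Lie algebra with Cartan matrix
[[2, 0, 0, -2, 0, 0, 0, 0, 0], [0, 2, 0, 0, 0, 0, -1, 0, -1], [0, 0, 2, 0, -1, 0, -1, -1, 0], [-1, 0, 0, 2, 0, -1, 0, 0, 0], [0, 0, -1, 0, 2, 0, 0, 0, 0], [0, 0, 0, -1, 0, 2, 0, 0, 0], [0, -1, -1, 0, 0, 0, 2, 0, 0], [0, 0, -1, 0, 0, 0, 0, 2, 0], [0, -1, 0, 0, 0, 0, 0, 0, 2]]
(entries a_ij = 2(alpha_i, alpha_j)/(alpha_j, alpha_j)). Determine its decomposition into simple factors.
The diagram associated to this matrix has two connected components: the simple roots {alpha_1, alpha_4, alpha_6} form a chain of 3 nodes with a double edge at one end; the terminal node there is the unique long simple root (C_3), and {alpha_2, alpha_3, alpha_5, alpha_7, alpha_8, alpha_9} form a chain of 4 nodes with a fork of two nodes at one end (D_6). A semisimple Lie algebra decomposes uniquely as the direct sum of simple ideals, one per connected component of its Dynkin diagram, so g ≅ C_3 ⊕ D_6 (dimension 21 + 66 = 87).

C_3 (sp(6)) + D_6 (so(12))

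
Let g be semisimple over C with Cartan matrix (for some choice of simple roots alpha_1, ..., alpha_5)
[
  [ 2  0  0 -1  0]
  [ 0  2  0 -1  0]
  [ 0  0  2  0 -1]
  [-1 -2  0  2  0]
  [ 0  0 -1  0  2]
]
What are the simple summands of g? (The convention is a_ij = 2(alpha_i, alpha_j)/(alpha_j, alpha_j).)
The diagram associated to this matrix has two connected components: the simple roots {alpha_3, alpha_5} form a chain of 2 nodes with single edges (A_2), and {alpha_1, alpha_2, alpha_4} form a chain of 3 nodes with a double edge at one end; the terminal node there is the unique short simple root (B_3). A semisimple Lie algebra decomposes uniquely as the direct sum of simple ideals, one per connected component of its Dynkin diagram, so g ≅ A_2 ⊕ B_3 (dimension 8 + 21 = 29).

A2 + B3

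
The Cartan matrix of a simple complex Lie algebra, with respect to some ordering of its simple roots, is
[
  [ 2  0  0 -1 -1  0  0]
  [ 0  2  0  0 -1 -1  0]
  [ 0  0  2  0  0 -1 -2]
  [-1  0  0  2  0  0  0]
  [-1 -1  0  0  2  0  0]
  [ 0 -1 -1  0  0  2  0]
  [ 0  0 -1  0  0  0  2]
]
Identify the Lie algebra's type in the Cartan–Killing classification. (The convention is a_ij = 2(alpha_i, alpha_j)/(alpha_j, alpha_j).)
The matrix has rank 7 with 2's on the diagonal. Reading the off-diagonal entries as Dynkin edges (a single edge where a_ij = a_ji = -1; a double or triple edge where a_ij * a_ji = 2 or 3), the diagram is a chain of 7 nodes with a double edge at one end; the terminal node there is the unique short simple root (B_7). One simple-root ordering that puts it in standard form is (alpha_4, alpha_1, alpha_5, alpha_2, alpha_6, alpha_3, alpha_7). So the algebra is type B_7, i.e. so(15).

B_7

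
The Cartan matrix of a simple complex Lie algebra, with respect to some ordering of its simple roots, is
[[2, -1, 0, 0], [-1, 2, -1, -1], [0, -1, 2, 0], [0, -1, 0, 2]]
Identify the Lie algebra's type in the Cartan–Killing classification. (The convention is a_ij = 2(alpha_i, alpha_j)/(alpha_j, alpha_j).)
D_4

The matrix has rank 4 with 2's on the diagonal. Reading the off-diagonal entries as Dynkin edges (a single edge where a_ij = a_ji = -1; a double or triple edge where a_ij * a_ji = 2 or 3), the diagram is a chain of 2 nodes with a fork of two nodes at one end (D_4). One simple-root ordering that puts it in standard form is (alpha_4, alpha_2, alpha_3, alpha_1). So the algebra is type D_4, i.e. so(8).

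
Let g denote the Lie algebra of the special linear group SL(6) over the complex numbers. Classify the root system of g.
A_5 (sl(6))

This is sl(6), which has dimension 6^2 - 1 = 35 and rank 6 - 1 = 5 (a Cartan subalgebra is the diagonal traceless matrices). In the classification of classical Lie algebras, the special linear algebra sl(n+1) has type A_n; here n = 5, so the Dynkin diagram is a chain of 5 nodes with single edges (A_5). Hence the type is A_5.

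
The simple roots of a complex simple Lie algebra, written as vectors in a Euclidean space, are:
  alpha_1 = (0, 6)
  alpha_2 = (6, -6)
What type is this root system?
B2

Compute the Cartan integers a_ij = 2(alpha_i, alpha_j)/(alpha_j, alpha_j); the resulting 2x2 Cartan matrix is
[[2, -1], [-2, 2]].
The roots have two lengths (squared-length ratio 2:1); the short ones are alpha_{1}. The associated Dynkin diagram is a chain of 2 nodes with a double edge at one end; the terminal node there is the unique short simple root (B_2), so the type is B_2 (the algebra so(5)).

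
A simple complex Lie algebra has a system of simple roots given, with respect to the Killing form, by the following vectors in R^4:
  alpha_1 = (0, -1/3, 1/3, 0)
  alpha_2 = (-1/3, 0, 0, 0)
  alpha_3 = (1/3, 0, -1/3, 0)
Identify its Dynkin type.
Compute the Cartan integers a_ij = 2(alpha_i, alpha_j)/(alpha_j, alpha_j); the resulting 3x3 Cartan matrix is
[[2, 0, -1], [0, 2, -1], [-1, -2, 2]].
The roots have two lengths (squared-length ratio 2:1); the short ones are alpha_{2}. The associated Dynkin diagram is a chain of 3 nodes with a double edge at one end; the terminal node there is the unique short simple root (B_3), so the type is B_3 (the algebra so(7)).

type B_3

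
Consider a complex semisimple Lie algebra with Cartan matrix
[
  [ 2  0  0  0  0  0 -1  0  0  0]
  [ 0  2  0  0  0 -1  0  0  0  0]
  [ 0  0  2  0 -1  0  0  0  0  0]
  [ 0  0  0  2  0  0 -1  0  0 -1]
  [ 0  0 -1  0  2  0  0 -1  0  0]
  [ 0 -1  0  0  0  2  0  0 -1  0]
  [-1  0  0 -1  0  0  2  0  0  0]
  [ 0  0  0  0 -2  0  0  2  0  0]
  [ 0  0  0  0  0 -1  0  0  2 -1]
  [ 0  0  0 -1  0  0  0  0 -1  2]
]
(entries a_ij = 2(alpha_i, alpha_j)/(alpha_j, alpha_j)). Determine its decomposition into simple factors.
The diagram associated to this matrix has two connected components: the simple roots {alpha_1, alpha_2, alpha_4, alpha_6, alpha_7, alpha_9, alpha_10} form a chain of 7 nodes with single edges (A_7), and {alpha_3, alpha_5, alpha_8} form a chain of 3 nodes with a double edge at one end; the terminal node there is the unique long simple root (C_3). A semisimple Lie algebra decomposes uniquely as the direct sum of simple ideals, one per connected component of its Dynkin diagram, so g ≅ A_7 ⊕ C_3 (dimension 63 + 21 = 84).

A_7 (sl(8)) ⊕ C_3 (sp(6))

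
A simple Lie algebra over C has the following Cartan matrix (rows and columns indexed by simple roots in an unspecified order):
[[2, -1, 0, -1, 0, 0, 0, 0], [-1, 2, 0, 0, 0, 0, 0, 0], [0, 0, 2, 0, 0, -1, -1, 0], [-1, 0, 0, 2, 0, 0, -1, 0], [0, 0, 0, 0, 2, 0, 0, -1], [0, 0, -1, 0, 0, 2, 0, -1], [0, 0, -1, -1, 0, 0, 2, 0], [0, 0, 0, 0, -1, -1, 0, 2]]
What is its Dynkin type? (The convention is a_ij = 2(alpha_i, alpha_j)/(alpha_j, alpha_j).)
type A_8

The matrix has rank 8 with 2's on the diagonal. Reading the off-diagonal entries as Dynkin edges (a single edge where a_ij = a_ji = -1; a double or triple edge where a_ij * a_ji = 2 or 3), the diagram is a chain of 8 nodes with single edges (A_8). One simple-root ordering that puts it in standard form is (alpha_5, alpha_8, alpha_6, alpha_3, alpha_7, alpha_4, alpha_1, alpha_2). So the algebra is type A_8, i.e. sl(9).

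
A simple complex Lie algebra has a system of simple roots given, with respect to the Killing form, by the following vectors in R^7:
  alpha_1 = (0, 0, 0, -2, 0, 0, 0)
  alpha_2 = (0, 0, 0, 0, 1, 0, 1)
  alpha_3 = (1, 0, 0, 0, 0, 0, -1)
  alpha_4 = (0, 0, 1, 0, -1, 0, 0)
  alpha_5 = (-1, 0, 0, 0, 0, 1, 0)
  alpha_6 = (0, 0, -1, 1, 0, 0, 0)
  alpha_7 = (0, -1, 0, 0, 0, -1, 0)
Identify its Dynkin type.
Compute the Cartan integers a_ij = 2(alpha_i, alpha_j)/(alpha_j, alpha_j); the resulting 7x7 Cartan matrix is
[[2, 0, 0, 0, 0, -2, 0], [0, 2, -1, -1, 0, 0, 0], [0, -1, 2, 0, -1, 0, 0], [0, -1, 0, 2, 0, -1, 0], [0, 0, -1, 0, 2, 0, -1], [-1, 0, 0, -1, 0, 2, 0], [0, 0, 0, 0, -1, 0, 2]].
The roots have two lengths (squared-length ratio 2:1); the short ones are alpha_{2,3,4,5,6,7}. The associated Dynkin diagram is a chain of 7 nodes with a double edge at one end; the terminal node there is the unique long simple root (C_7), so the type is C_7 (the algebra sp(14)).

C7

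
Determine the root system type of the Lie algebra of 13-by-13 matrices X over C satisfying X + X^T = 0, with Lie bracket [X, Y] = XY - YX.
B6

This is so(13) with 13 odd, which has dimension 13(13-1)/2 = 78 and rank (13-1)/2 = 6. In the classification of classical Lie algebras, the orthogonal algebra so(2n+1) in an odd number of variables has type B_n; here n = 6, so the Dynkin diagram is a chain of 6 nodes with a double edge at one end; the terminal node there is the unique short simple root (B_6). Hence the type is B_6.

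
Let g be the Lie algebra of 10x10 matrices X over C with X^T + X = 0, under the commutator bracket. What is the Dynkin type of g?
type D_5

This is so(10) with 10 even, which has dimension 10(10-1)/2 = 45 and rank 10/2 = 5. In the classification of classical Lie algebras, the orthogonal algebra so(2n) in an even number of variables has type D_n; here n = 5, so the Dynkin diagram is a chain of 3 nodes with a fork of two nodes at one end (D_5). Hence the type is D_5.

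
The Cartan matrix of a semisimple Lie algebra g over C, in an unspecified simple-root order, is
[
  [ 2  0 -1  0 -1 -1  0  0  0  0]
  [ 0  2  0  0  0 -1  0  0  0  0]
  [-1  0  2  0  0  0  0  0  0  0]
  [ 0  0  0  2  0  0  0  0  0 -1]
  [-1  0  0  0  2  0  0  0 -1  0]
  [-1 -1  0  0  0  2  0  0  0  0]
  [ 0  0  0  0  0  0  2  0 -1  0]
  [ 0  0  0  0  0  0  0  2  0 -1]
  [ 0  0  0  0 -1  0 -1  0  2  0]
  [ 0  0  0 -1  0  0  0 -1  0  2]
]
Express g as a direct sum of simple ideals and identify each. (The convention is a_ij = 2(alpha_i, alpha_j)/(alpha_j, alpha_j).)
The diagram associated to this matrix has two connected components: the simple roots {alpha_4, alpha_8, alpha_10} form a chain of 3 nodes with single edges (A_3), and {alpha_1, alpha_2, alpha_3, alpha_5, alpha_6, alpha_7, alpha_9} form a chain of 6 nodes with one extra node attached to the third node from one end (E_7). A semisimple Lie algebra decomposes uniquely as the direct sum of simple ideals, one per connected component of its Dynkin diagram, so g ≅ A_3 ⊕ E_7 (dimension 15 + 133 = 148).

type A_3 + type E_7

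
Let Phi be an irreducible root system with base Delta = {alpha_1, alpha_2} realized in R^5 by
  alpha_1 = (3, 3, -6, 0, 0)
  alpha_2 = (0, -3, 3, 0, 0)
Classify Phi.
Compute the Cartan integers a_ij = 2(alpha_i, alpha_j)/(alpha_j, alpha_j); the resulting 2x2 Cartan matrix is
[[2, -3], [-1, 2]].
The roots have two lengths (squared-length ratio 3:1); the short ones are alpha_{2}. The associated Dynkin diagram is two nodes joined by a triple edge (G_2), so the type is G_2.

G_2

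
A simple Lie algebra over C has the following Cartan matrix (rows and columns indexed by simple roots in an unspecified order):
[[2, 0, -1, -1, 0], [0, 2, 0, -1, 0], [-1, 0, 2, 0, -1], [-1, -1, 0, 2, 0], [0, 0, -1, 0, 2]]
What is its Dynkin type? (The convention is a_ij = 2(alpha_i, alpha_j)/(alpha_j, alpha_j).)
The matrix has rank 5 with 2's on the diagonal. Reading the off-diagonal entries as Dynkin edges (a single edge where a_ij = a_ji = -1; a double or triple edge where a_ij * a_ji = 2 or 3), the diagram is a chain of 5 nodes with single edges (A_5). One simple-root ordering that puts it in standard form is (alpha_5, alpha_3, alpha_1, alpha_4, alpha_2). So the algebra is type A_5, i.e. sl(6).

A5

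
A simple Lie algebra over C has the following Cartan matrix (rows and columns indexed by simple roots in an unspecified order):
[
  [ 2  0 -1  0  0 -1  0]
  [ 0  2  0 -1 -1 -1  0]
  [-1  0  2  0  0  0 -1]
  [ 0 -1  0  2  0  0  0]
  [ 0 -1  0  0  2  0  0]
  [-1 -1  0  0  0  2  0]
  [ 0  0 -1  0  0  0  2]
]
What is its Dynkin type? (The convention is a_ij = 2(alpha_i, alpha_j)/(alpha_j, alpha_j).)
The matrix has rank 7 with 2's on the diagonal. Reading the off-diagonal entries as Dynkin edges (a single edge where a_ij = a_ji = -1; a double or triple edge where a_ij * a_ji = 2 or 3), the diagram is a chain of 5 nodes with a fork of two nodes at one end (D_7). One simple-root ordering that puts it in standard form is (alpha_7, alpha_3, alpha_1, alpha_6, alpha_2, alpha_4, alpha_5). So the algebra is type D_7, i.e. so(14).

D7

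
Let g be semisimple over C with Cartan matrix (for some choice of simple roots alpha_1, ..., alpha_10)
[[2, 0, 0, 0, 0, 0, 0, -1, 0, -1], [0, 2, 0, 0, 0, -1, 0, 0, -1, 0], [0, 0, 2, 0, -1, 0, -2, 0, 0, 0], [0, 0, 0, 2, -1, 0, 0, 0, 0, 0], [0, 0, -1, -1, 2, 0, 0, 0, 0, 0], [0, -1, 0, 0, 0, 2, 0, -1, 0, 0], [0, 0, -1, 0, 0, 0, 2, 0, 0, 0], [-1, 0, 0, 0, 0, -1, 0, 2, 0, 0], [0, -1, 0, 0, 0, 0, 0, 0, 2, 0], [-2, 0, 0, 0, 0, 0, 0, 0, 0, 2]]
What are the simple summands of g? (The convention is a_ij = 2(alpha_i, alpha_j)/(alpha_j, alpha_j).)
The diagram associated to this matrix has two connected components: the simple roots {alpha_3, alpha_4, alpha_5, alpha_7} form a chain of 4 nodes with a double edge at one end; the terminal node there is the unique short simple root (B_4), and {alpha_1, alpha_2, alpha_6, alpha_8, alpha_9, alpha_10} form a chain of 6 nodes with a double edge at one end; the terminal node there is the unique long simple root (C_6). A semisimple Lie algebra decomposes uniquely as the direct sum of simple ideals, one per connected component of its Dynkin diagram, so g ≅ B_4 ⊕ C_6 (dimension 36 + 78 = 114).

B_4 (so(9)) + C_6 (sp(12))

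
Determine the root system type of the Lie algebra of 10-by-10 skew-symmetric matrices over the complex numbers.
This is so(10) with 10 even, which has dimension 10(10-1)/2 = 45 and rank 10/2 = 5. In the classification of classical Lie algebras, the orthogonal algebra so(2n) in an even number of variables has type D_n; here n = 5, so the Dynkin diagram is a chain of 3 nodes with a fork of two nodes at one end (D_5). Hence the type is D_5.

D5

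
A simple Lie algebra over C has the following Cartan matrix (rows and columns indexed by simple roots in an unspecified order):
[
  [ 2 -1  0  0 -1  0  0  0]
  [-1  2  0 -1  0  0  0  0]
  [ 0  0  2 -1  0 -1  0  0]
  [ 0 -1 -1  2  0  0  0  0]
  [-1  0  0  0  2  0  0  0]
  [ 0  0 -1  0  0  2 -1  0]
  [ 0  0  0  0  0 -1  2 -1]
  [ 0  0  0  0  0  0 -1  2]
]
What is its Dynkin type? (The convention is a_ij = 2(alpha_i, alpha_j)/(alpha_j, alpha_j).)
The matrix has rank 8 with 2's on the diagonal. Reading the off-diagonal entries as Dynkin edges (a single edge where a_ij = a_ji = -1; a double or triple edge where a_ij * a_ji = 2 or 3), the diagram is a chain of 8 nodes with single edges (A_8). One simple-root ordering that puts it in standard form is (alpha_8, alpha_7, alpha_6, alpha_3, alpha_4, alpha_2, alpha_1, alpha_5). So the algebra is type A_8, i.e. sl(9).

A_8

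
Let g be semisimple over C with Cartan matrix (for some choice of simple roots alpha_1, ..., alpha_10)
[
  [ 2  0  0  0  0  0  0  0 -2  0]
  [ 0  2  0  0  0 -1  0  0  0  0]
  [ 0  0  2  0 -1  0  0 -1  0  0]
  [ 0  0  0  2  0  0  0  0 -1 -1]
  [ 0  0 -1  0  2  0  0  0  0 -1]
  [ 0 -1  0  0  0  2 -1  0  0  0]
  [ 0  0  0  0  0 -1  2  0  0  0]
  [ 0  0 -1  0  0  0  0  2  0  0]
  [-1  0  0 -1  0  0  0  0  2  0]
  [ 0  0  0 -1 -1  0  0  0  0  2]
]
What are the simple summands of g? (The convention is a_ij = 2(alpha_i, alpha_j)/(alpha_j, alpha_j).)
A_3 + C_7

The diagram associated to this matrix has two connected components: the simple roots {alpha_2, alpha_6, alpha_7} form a chain of 3 nodes with single edges (A_3), and {alpha_1, alpha_3, alpha_4, alpha_5, alpha_8, alpha_9, alpha_10} form a chain of 7 nodes with a double edge at one end; the terminal node there is the unique long simple root (C_7). A semisimple Lie algebra decomposes uniquely as the direct sum of simple ideals, one per connected component of its Dynkin diagram, so g ≅ A_3 ⊕ C_7 (dimension 15 + 105 = 120).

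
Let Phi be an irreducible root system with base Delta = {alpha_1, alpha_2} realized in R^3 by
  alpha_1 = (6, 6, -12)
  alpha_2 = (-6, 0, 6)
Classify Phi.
G_2

Compute the Cartan integers a_ij = 2(alpha_i, alpha_j)/(alpha_j, alpha_j); the resulting 2x2 Cartan matrix is
[[2, -3], [-1, 2]].
The roots have two lengths (squared-length ratio 3:1); the short ones are alpha_{2}. The associated Dynkin diagram is two nodes joined by a triple edge (G_2), so the type is G_2.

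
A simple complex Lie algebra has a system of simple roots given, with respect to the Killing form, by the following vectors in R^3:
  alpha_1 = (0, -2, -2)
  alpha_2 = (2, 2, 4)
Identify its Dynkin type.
G_2

Compute the Cartan integers a_ij = 2(alpha_i, alpha_j)/(alpha_j, alpha_j); the resulting 2x2 Cartan matrix is
[[2, -1], [-3, 2]].
The roots have two lengths (squared-length ratio 3:1); the short ones are alpha_{1}. The associated Dynkin diagram is two nodes joined by a triple edge (G_2), so the type is G_2.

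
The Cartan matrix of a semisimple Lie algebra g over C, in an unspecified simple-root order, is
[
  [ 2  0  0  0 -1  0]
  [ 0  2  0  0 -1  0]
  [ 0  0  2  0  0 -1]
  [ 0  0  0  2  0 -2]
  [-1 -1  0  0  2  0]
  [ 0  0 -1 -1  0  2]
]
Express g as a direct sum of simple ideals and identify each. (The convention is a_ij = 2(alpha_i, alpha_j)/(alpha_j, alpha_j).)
The diagram associated to this matrix has two connected components: the simple roots {alpha_1, alpha_2, alpha_5} form a chain of 3 nodes with single edges (A_3), and {alpha_3, alpha_4, alpha_6} form a chain of 3 nodes with a double edge at one end; the terminal node there is the unique long simple root (C_3). A semisimple Lie algebra decomposes uniquely as the direct sum of simple ideals, one per connected component of its Dynkin diagram, so g ≅ A_3 ⊕ C_3 (dimension 15 + 21 = 36).

A_3 ⊕ C_3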